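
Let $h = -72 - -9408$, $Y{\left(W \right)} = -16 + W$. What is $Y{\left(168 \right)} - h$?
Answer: $-9184$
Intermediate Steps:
$h = 9336$ ($h = -72 + 9408 = 9336$)
$Y{\left(168 \right)} - h = \left(-16 + 168\right) - 9336 = 152 - 9336 = -9184$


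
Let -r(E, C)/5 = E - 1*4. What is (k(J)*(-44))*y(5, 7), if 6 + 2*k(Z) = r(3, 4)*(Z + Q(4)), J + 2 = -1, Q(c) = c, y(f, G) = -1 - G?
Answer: -176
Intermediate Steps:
r(E, C) = 20 - 5*E (r(E, C) = -5*(E - 1*4) = -5*(E - 4) = -5*(-4 + E) = 20 - 5*E)
J = -3 (J = -2 - 1 = -3)
k(Z) = 7 + 5*Z/2 (k(Z) = -3 + ((20 - 5*3)*(Z + 4))/2 = -3 + ((20 - 15)*(4 + Z))/2 = -3 + (5*(4 + Z))/2 = -3 + (20 + 5*Z)/2 = -3 + (10 + 5*Z/2) = 7 + 5*Z/2)
(k(J)*(-44))*y(5, 7) = ((7 + (5/2)*(-3))*(-44))*(-1 - 1*7) = ((7 - 15/2)*(-44))*(-1 - 7) = -½*(-44)*(-8) = 22*(-8) = -176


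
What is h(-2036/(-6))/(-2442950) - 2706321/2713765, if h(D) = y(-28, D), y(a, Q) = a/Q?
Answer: -336520599147942/337446243323575 ≈ -0.99726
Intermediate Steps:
h(D) = -28/D
h(-2036/(-6))/(-2442950) - 2706321/2713765 = -28/((-2036/(-6)))/(-2442950) - 2706321/2713765 = -28/((-2036*(-1/6)))*(-1/2442950) - 2706321*1/2713765 = -28/1018/3*(-1/2442950) - 2706321/2713765 = -28*3/1018*(-1/2442950) - 2706321/2713765 = -42/509*(-1/2442950) - 2706321/2713765 = 21/621730775 - 2706321/2713765 = -336520599147942/337446243323575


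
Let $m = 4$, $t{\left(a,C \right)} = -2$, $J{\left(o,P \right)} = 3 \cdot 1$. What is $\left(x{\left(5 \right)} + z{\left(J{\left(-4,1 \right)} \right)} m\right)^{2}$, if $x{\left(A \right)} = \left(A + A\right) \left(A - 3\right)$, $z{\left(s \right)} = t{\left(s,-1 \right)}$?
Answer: $144$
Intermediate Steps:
$J{\left(o,P \right)} = 3$
$z{\left(s \right)} = -2$
$x{\left(A \right)} = 2 A \left(-3 + A\right)$
$\left(x{\left(5 \right)} + z{\left(J{\left(-4,1 \right)} \right)} m\right)^{2} = \left(2 \cdot 5 \left(-3 + 5\right) - 8\right)^{2} = \left(2 \cdot 5 \cdot 2 - 8\right)^{2} = \left(20 - 8\right)^{2} = 12^{2} = 144$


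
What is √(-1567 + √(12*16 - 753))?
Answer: √(-1567 + I*√561) ≈ 0.2992 + 39.586*I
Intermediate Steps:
√(-1567 + √(12*16 - 753)) = √(-1567 + √(192 - 753)) = √(-1567 + √(-561)) = √(-1567 + I*√561)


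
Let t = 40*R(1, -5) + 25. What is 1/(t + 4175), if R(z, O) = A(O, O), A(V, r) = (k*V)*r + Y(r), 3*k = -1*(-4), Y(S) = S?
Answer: 3/16000 ≈ 0.00018750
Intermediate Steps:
k = 4/3 (k = (-1*(-4))/3 = (1/3)*4 = 4/3 ≈ 1.3333)
A(V, r) = r + 4*V*r/3 (A(V, r) = (4*V/3)*r + r = 4*V*r/3 + r = r + 4*V*r/3)
R(z, O) = O*(3 + 4*O)/3
t = 3475/3 (t = 40*((1/3)*(-5)*(3 + 4*(-5))) + 25 = 40*((1/3)*(-5)*(3 - 20)) + 25 = 40*((1/3)*(-5)*(-17)) + 25 = 40*(85/3) + 25 = 3400/3 + 25 = 3475/3 ≈ 1158.3)
1/(t + 4175) = 1/(3475/3 + 4175) = 1/(16000/3) = 3/16000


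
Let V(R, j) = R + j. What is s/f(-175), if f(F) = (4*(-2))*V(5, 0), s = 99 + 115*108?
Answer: -12519/40 ≈ -312.98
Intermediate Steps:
s = 12519 (s = 99 + 12420 = 12519)
f(F) = -40 (f(F) = (4*(-2))*(5 + 0) = -8*5 = -40)
s/f(-175) = 12519/(-40) = 12519*(-1/40) = -12519/40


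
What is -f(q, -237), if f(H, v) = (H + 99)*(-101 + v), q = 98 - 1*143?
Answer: 18252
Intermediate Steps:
q = -45 (q = 98 - 143 = -45)
f(H, v) = (-101 + v)*(99 + H) (f(H, v) = (99 + H)*(-101 + v) = (-101 + v)*(99 + H))
-f(q, -237) = -(-9999 - 101*(-45) + 99*(-237) - 45*(-237)) = -(-9999 + 4545 - 23463 + 10665) = -1*(-18252) = 18252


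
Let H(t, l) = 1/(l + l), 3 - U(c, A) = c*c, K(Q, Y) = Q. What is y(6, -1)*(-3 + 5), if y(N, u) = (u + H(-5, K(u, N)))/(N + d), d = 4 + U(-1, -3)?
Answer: -¼ ≈ -0.25000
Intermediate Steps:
U(c, A) = 3 - c² (U(c, A) = 3 - c*c = 3 - c²)
H(t, l) = 1/(2*l)
d = 6 (d = 4 + (3 - 1*(-1)²) = 4 + (3 - 1*1) = 4 + (3 - 1) = 4 + 2 = 6)
y(N, u) = (u + 1/(2*u))/(6 + N) (y(N, u) = (u + 1/(2*u))/(N + 6) = (u + 1/(2*u))/(6 + N))
y(6, -1)*(-3 + 5) = ((½ + (-1)²)/((-1)*(6 + 6)))*(-3 + 5) = -1*(½ + 1)/12*2 = -1*1/12*3/2*2 = -⅛*2 = -¼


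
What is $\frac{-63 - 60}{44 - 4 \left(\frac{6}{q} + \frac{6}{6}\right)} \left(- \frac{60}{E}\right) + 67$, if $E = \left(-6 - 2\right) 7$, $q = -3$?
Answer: $\frac{14393}{224} \approx 64.255$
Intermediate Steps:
$E = -56$ ($E = \left(-8\right) 7 = -56$)
$\frac{-63 - 60}{44 - 4 \left(\frac{6}{q} + \frac{6}{6}\right)} \left(- \frac{60}{E}\right) + 67 = \frac{-63 - 60}{44 - 4 \left(\frac{6}{-3} + \frac{6}{6}\right)} \left(- \frac{60}{-56}\right) + 67 = - \frac{123}{44 - 4 \left(6 \left(- \frac{1}{3}\right) + 6 \cdot \frac{1}{6}\right)} \left(\left(-60\right) \left(- \frac{1}{56}\right)\right) + 67 = - \frac{123}{44 - 4 \left(-2 + 1\right)} \frac{15}{14} + 67 = - \frac{123}{44 - -4} \cdot \frac{15}{14} + 67 = - \frac{123}{44 + 4} \cdot \frac{15}{14} + 67 = - \frac{123}{48} \cdot \frac{15}{14} + 67 = \left(-123\right) \frac{1}{48} \cdot \frac{15}{14} + 67 = \left(- \frac{41}{16}\right) \frac{15}{14} + 67 = - \frac{615}{224} + 67 = \frac{14393}{224}$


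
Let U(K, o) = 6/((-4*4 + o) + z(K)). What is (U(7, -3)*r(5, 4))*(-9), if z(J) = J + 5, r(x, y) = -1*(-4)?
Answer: 216/7 ≈ 30.857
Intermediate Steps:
r(x, y) = 4
z(J) = 5 + J
U(K, o) = 6/(-11 + K + o) (U(K, o) = 6/((-4*4 + o) + (5 + K)) = 6/((-16 + o) + (5 + K)) = 6/(-11 + K + o))
(U(7, -3)*r(5, 4))*(-9) = ((6/(-11 + 7 - 3))*4)*(-9) = ((6/(-7))*4)*(-9) = ((6*(-⅐))*4)*(-9) = -6/7*4*(-9) = -24/7*(-9) = 216/7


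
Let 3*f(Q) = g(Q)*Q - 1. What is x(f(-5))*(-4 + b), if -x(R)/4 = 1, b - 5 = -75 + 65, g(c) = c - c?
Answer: 36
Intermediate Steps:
g(c) = 0
f(Q) = -1/3 (f(Q) = (0*Q - 1)/3 = (0 - 1)/3 = (1/3)*(-1) = -1/3)
b = -5 (b = 5 + (-75 + 65) = 5 - 10 = -5)
x(R) = -4 (x(R) = -4*1 = -4)
x(f(-5))*(-4 + b) = -4*(-4 - 5) = -4*(-9) = 36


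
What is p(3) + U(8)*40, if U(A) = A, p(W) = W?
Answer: 323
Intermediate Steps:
p(3) + U(8)*40 = 3 + 8*40 = 3 + 320 = 323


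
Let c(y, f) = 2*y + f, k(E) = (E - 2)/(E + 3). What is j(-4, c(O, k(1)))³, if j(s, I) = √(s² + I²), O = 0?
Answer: 257*√257/64 ≈ 64.375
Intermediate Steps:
k(E) = (-2 + E)/(3 + E)
c(y, f) = f + 2*y
j(s, I) = √(I² + s²)
j(-4, c(O, k(1)))³ = (√(((-2 + 1)/(3 + 1) + 2*0)² + (-4)²))³ = (√((-1/4 + 0)² + 16))³ = (√(((¼)*(-1) + 0)² + 16))³ = (√((-¼ + 0)² + 16))³ = (√((-¼)² + 16))³ = (√(1/16 + 16))³ = (√(257/16))³ = (√257/4)³ = 257*√257/64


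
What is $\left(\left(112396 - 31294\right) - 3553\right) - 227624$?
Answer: $-150075$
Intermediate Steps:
$\left(\left(112396 - 31294\right) - 3553\right) - 227624 = \left(81102 - 3553\right) - 227624 = 77549 - 227624 = -150075$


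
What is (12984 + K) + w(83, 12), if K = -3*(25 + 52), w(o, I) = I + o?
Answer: 12848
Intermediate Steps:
K = -231 (K = -3*77 = -231)
(12984 + K) + w(83, 12) = (12984 - 231) + (12 + 83) = 12753 + 95 = 12848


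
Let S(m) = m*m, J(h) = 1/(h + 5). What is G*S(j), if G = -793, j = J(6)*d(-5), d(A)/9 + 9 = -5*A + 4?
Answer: -25693200/121 ≈ -2.1234e+5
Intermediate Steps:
J(h) = 1/(5 + h)
d(A) = -45 - 45*A (d(A) = -81 + 9*(-5*A + 4) = -81 + 9*(4 - 5*A) = -81 + (36 - 45*A) = -45 - 45*A)
j = 180/11 (j = (-45 - 45*(-5))/(5 + 6) = (-45 + 225)/11 = (1/11)*180 = 180/11 ≈ 16.364)
S(m) = m²
G*S(j) = -793*(180/11)² = -793*32400/121 = -25693200/121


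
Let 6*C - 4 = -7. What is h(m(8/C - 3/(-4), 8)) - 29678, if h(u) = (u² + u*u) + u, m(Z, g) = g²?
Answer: -21422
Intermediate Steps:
C = -½ (C = ⅔ + (⅙)*(-7) = ⅔ - 7/6 = -½ ≈ -0.50000)
h(u) = u + 2*u² (h(u) = (u² + u²) + u = 2*u² + u = u + 2*u²)
h(m(8/C - 3/(-4), 8)) - 29678 = 8²*(1 + 2*8²) - 29678 = 64*(1 + 2*64) - 29678 = 64*(1 + 128) - 29678 = 64*129 - 29678 = 8256 - 29678 = -21422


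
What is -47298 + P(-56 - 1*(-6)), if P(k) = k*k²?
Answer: -172298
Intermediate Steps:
P(k) = k³
-47298 + P(-56 - 1*(-6)) = -47298 + (-56 - 1*(-6))³ = -47298 + (-56 + 6)³ = -47298 + (-50)³ = -47298 - 125000 = -172298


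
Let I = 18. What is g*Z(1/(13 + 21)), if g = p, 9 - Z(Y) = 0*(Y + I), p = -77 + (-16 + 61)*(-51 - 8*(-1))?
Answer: -18108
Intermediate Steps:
p = -2012 (p = -77 + 45*(-51 + 8) = -77 + 45*(-43) = -77 - 1935 = -2012)
Z(Y) = 9 (Z(Y) = 9 - 0*(Y + 18) = 9 - 0*(18 + Y) = 9 - 1*0 = 9 + 0 = 9)
g = -2012
g*Z(1/(13 + 21)) = -2012*9 = -18108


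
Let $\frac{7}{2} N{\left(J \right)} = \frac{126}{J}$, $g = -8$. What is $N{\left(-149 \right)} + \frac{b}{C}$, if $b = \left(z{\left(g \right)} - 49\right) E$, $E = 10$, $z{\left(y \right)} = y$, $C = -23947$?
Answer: $- \frac{777162}{3568103} \approx -0.21781$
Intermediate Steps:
$N{\left(J \right)} = \frac{36}{J}$ ($N{\left(J \right)} = \frac{2 \frac{126}{J}}{7} = \frac{36}{J}$)
$b = -570$ ($b = \left(-8 - 49\right) 10 = \left(-57\right) 10 = -570$)
$N{\left(-149 \right)} + \frac{b}{C} = \frac{36}{-149} - \frac{570}{-23947} = 36 \left(- \frac{1}{149}\right) - - \frac{570}{23947} = - \frac{36}{149} + \frac{570}{23947} = - \frac{777162}{3568103}$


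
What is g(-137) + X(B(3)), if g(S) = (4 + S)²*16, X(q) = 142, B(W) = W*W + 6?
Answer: 283166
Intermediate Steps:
B(W) = 6 + W² (B(W) = W² + 6 = 6 + W²)
g(S) = 16*(4 + S)²
g(-137) + X(B(3)) = 16*(4 - 137)² + 142 = 16*(-133)² + 142 = 16*17689 + 142 = 283024 + 142 = 283166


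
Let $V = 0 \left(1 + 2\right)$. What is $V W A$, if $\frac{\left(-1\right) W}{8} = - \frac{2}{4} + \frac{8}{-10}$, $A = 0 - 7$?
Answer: $0$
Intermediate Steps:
$A = -7$
$W = \frac{52}{5}$ ($W = - 8 \left(- \frac{2}{4} + \frac{8}{-10}\right) = - 8 \left(\left(-2\right) \frac{1}{4} + 8 \left(- \frac{1}{10}\right)\right) = - 8 \left(- \frac{1}{2} - \frac{4}{5}\right) = \left(-8\right) \left(- \frac{13}{10}\right) = \frac{52}{5} \approx 10.4$)
$V = 0$ ($V = 0 \cdot 3 = 0$)
$V W A = 0 \cdot \frac{52}{5} \left(-7\right) = 0 \left(-7\right) = 0$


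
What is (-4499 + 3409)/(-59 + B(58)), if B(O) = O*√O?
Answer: -64310/191631 - 63220*√58/191631 ≈ -2.8481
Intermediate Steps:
B(O) = O^(3/2)
(-4499 + 3409)/(-59 + B(58)) = (-4499 + 3409)/(-59 + 58^(3/2)) = -1090/(-59 + 58*√58)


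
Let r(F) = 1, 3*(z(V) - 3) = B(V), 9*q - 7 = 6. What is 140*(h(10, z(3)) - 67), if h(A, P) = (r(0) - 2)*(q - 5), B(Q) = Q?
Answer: -79940/9 ≈ -8882.2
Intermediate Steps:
q = 13/9 (q = 7/9 + (⅑)*6 = 7/9 + ⅔ = 13/9 ≈ 1.4444)
z(V) = 3 + V/3
h(A, P) = 32/9 (h(A, P) = (1 - 2)*(13/9 - 5) = -1*(-32/9) = 32/9)
140*(h(10, z(3)) - 67) = 140*(32/9 - 67) = 140*(-571/9) = -79940/9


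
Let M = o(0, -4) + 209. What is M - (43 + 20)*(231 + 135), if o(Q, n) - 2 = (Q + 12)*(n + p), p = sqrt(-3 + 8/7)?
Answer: -22895 + 12*I*sqrt(91)/7 ≈ -22895.0 + 16.353*I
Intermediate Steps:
p = I*sqrt(91)/7 (p = sqrt(-3 + 8*(1/7)) = sqrt(-3 + 8/7) = sqrt(-13/7) = I*sqrt(91)/7 ≈ 1.3628*I)
o(Q, n) = 2 + (12 + Q)*(n + I*sqrt(91)/7) (o(Q, n) = 2 + (Q + 12)*(n + I*sqrt(91)/7) = 2 + (12 + Q)*(n + I*sqrt(91)/7))
M = 163 + 12*I*sqrt(91)/7 (M = (2 + 12*(-4) + 0*(-4) + 12*I*sqrt(91)/7 + (1/7)*I*0*sqrt(91)) + 209 = (2 - 48 + 0 + 12*I*sqrt(91)/7 + 0) + 209 = (-46 + 12*I*sqrt(91)/7) + 209 = 163 + 12*I*sqrt(91)/7 ≈ 163.0 + 16.353*I)
M - (43 + 20)*(231 + 135) = (163 + 12*I*sqrt(91)/7) - (43 + 20)*(231 + 135) = (163 + 12*I*sqrt(91)/7) - 63*366 = (163 + 12*I*sqrt(91)/7) - 1*23058 = (163 + 12*I*sqrt(91)/7) - 23058 = -22895 + 12*I*sqrt(91)/7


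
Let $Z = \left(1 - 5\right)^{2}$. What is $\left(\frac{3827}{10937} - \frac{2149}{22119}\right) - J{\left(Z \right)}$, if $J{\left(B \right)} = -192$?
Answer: $\frac{46508922376}{241915503} \approx 192.25$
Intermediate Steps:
$Z = 16$ ($Z = \left(-4\right)^{2} = 16$)
$\left(\frac{3827}{10937} - \frac{2149}{22119}\right) - J{\left(Z \right)} = \left(\frac{3827}{10937} - \frac{2149}{22119}\right) - -192 = \left(3827 \cdot \frac{1}{10937} - \frac{2149}{22119}\right) + 192 = \left(\frac{3827}{10937} - \frac{2149}{22119}\right) + 192 = \frac{61145800}{241915503} + 192 = \frac{46508922376}{241915503}$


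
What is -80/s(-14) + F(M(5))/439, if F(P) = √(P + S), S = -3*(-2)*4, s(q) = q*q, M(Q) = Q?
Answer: -20/49 + √29/439 ≈ -0.39590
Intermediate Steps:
s(q) = q²
S = 24 (S = 6*4 = 24)
F(P) = √(24 + P) (F(P) = √(P + 24) = √(24 + P))
-80/s(-14) + F(M(5))/439 = -80/((-14)²) + √(24 + 5)/439 = -80/196 + √29*(1/439) = -80*1/196 + √29/439 = -20/49 + √29/439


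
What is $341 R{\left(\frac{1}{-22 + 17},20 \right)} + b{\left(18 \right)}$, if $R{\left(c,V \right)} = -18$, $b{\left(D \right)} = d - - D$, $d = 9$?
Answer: $-6111$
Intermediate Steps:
$b{\left(D \right)} = 9 + D$ ($b{\left(D \right)} = 9 - - D = 9 + D$)
$341 R{\left(\frac{1}{-22 + 17},20 \right)} + b{\left(18 \right)} = 341 \left(-18\right) + \left(9 + 18\right) = -6138 + 27 = -6111$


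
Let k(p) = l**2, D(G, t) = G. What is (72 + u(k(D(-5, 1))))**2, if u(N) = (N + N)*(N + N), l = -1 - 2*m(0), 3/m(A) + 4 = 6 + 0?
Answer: 1201216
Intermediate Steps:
m(A) = 3/2 (m(A) = 3/(-4 + (6 + 0)) = 3/(-4 + 6) = 3/2)
l = -4 (l = -1 - 2*3/2 = -1 - 3 = -4)
k(p) = 16 (k(p) = (-4)**2 = 16)
u(N) = 4*N**2 (u(N) = (2*N)*(2*N) = 4*N**2)
(72 + u(k(D(-5, 1))))**2 = (72 + 4*16**2)**2 = (72 + 4*256)**2 = (72 + 1024)**2 = 1096**2 = 1201216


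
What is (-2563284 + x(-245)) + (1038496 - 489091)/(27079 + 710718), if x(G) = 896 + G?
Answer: -1890702390096/737797 ≈ -2.5626e+6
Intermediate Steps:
(-2563284 + x(-245)) + (1038496 - 489091)/(27079 + 710718) = (-2563284 + (896 - 245)) + (1038496 - 489091)/(27079 + 710718) = (-2563284 + 651) + 549405/737797 = -2562633 + 549405*(1/737797) = -2562633 + 549405/737797 = -1890702390096/737797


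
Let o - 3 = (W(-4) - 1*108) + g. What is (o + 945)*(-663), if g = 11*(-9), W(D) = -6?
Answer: -487305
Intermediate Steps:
g = -99
o = -210 (o = 3 + ((-6 - 1*108) - 99) = 3 + ((-6 - 108) - 99) = 3 + (-114 - 99) = 3 - 213 = -210)
(o + 945)*(-663) = (-210 + 945)*(-663) = 735*(-663) = -487305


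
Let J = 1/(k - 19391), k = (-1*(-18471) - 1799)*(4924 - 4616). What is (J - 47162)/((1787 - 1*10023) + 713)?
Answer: 241261219769/38484545955 ≈ 6.2690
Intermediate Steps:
k = 5134976 (k = (18471 - 1799)*308 = 16672*308 = 5134976)
J = 1/5115585 (J = 1/(5134976 - 19391) = 1/5115585 ≈ 1.9548e-7)
(J - 47162)/((1787 - 1*10023) + 713) = (1/5115585 - 47162)/((1787 - 1*10023) + 713) = -241261219769/(5115585*((1787 - 10023) + 713)) = -241261219769/(5115585*(-8236 + 713)) = -241261219769/5115585/(-7523) = -241261219769/5115585*(-1/7523) = 241261219769/38484545955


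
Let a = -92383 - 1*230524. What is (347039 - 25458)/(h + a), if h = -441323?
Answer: -321581/764230 ≈ -0.42079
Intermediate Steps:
a = -322907 (a = -92383 - 230524 = -322907)
(347039 - 25458)/(h + a) = (347039 - 25458)/(-441323 - 322907) = 321581/(-764230) = 321581*(-1/764230) = -321581/764230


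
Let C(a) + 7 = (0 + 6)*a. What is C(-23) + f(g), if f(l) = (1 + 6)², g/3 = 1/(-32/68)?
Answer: -96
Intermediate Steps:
g = -51/8 (g = 3/((-32/68)) = 3/((-32*1/68)) = 3/(-8/17) = 3*(-17/8) = -51/8 ≈ -6.3750)
f(l) = 49 (f(l) = 7² = 49)
C(a) = -7 + 6*a (C(a) = -7 + (0 + 6)*a = -7 + 6*a)
C(-23) + f(g) = (-7 + 6*(-23)) + 49 = (-7 - 138) + 49 = -145 + 49 = -96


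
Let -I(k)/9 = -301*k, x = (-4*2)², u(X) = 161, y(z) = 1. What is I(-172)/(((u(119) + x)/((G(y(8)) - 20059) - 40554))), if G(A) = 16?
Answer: 3137227884/25 ≈ 1.2549e+8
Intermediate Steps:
x = 64 (x = (-1*8)² = (-8)² = 64)
I(k) = 2709*k (I(k) = -(-2709)*k = 2709*k)
I(-172)/(((u(119) + x)/((G(y(8)) - 20059) - 40554))) = (2709*(-172))/(((161 + 64)/((16 - 20059) - 40554))) = -465948/(225/(-20043 - 40554)) = -465948/(225/(-60597)) = -465948/(225*(-1/60597)) = -465948/(-25/6733) = -465948*(-6733/25) = 3137227884/25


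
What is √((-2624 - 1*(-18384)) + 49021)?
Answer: √64781 ≈ 254.52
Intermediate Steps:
√((-2624 - 1*(-18384)) + 49021) = √((-2624 + 18384) + 49021) = √(15760 + 49021) = √64781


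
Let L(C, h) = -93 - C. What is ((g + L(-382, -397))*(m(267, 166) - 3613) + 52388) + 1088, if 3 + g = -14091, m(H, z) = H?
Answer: 46245006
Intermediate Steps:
g = -14094 (g = -3 - 14091 = -14094)
((g + L(-382, -397))*(m(267, 166) - 3613) + 52388) + 1088 = ((-14094 + (-93 - 1*(-382)))*(267 - 3613) + 52388) + 1088 = ((-14094 + (-93 + 382))*(-3346) + 52388) + 1088 = ((-14094 + 289)*(-3346) + 52388) + 1088 = (-13805*(-3346) + 52388) + 1088 = (46191530 + 52388) + 1088 = 46243918 + 1088 = 46245006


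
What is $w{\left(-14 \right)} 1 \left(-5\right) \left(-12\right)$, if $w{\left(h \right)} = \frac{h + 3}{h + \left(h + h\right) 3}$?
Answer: $\frac{330}{49} \approx 6.7347$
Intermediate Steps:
$w{\left(h \right)} = \frac{3 + h}{7 h}$ ($w{\left(h \right)} = \frac{3 + h}{h + 2 h 3} = \frac{3 + h}{h + 6 h} = \frac{3 + h}{7 h}$)
$w{\left(-14 \right)} 1 \left(-5\right) \left(-12\right) = \frac{3 - 14}{7 \left(-14\right)} 1 \left(-5\right) \left(-12\right) = \frac{1}{7} \left(- \frac{1}{14}\right) \left(-11\right) \left(\left(-5\right) \left(-12\right)\right) = \frac{11}{98} \cdot 60 = \frac{330}{49}$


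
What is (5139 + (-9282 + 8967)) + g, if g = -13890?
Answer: -9066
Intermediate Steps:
(5139 + (-9282 + 8967)) + g = (5139 + (-9282 + 8967)) - 13890 = (5139 - 315) - 13890 = 4824 - 13890 = -9066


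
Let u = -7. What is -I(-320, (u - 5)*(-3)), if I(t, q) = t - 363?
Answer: 683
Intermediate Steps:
I(t, q) = -363 + t
-I(-320, (u - 5)*(-3)) = -(-363 - 320) = -1*(-683) = 683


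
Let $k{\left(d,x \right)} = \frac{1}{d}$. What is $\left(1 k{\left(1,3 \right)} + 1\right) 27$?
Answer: $54$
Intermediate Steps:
$\left(1 k{\left(1,3 \right)} + 1\right) 27 = \left(1 \cdot 1^{-1} + 1\right) 27 = \left(1 \cdot 1 + 1\right) 27 = \left(1 + 1\right) 27 = 2 \cdot 27 = 54$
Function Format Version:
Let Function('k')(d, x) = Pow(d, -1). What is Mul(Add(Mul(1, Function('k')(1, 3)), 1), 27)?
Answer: 54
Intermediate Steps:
Mul(Add(Mul(1, Function('k')(1, 3)), 1), 27) = Mul(Add(Mul(1, Pow(1, -1)), 1), 27) = Mul(Add(Mul(1, 1), 1), 27) = Mul(Add(1, 1), 27) = Mul(2, 27) = 54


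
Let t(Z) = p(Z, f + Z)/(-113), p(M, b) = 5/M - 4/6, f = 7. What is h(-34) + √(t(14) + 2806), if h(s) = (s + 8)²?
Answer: 676 + √63203853594/4746 ≈ 728.97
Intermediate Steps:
p(M, b) = -⅔ + 5/M (p(M, b) = 5/M - 4*⅙ = 5/M - ⅔ = -⅔ + 5/M)
t(Z) = 2/339 - 5/(113*Z) (t(Z) = (-⅔ + 5/Z)/(-113) = (-⅔ + 5/Z)*(-1/113) = 2/339 - 5/(113*Z))
h(s) = (8 + s)²
h(-34) + √(t(14) + 2806) = (8 - 34)² + √((1/339)*(-15 + 2*14)/14 + 2806) = (-26)² + √((1/339)*(1/14)*(-15 + 28) + 2806) = 676 + √((1/339)*(1/14)*13 + 2806) = 676 + √(13/4746 + 2806) = 676 + √(13317289/4746) = 676 + √63203853594/4746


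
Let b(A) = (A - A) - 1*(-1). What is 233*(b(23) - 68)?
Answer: -15611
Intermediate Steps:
b(A) = 1 (b(A) = 0 + 1 = 1)
233*(b(23) - 68) = 233*(1 - 68) = 233*(-67) = -15611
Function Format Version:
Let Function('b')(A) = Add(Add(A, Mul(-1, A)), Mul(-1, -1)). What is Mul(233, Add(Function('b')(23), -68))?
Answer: -15611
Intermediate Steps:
Function('b')(A) = 1 (Function('b')(A) = Add(0, 1) = 1)
Mul(233, Add(Function('b')(23), -68)) = Mul(233, Add(1, -68)) = Mul(233, -67) = -15611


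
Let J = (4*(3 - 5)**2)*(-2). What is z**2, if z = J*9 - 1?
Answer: 83521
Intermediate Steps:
J = -32 (J = (4*(-2)**2)*(-2) = (4*4)*(-2) = 16*(-2) = -32)
z = -289 (z = -32*9 - 1 = -288 - 1 = -289)
z**2 = (-289)**2 = 83521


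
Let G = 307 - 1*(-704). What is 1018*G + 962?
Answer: 1030160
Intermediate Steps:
G = 1011 (G = 307 + 704 = 1011)
1018*G + 962 = 1018*1011 + 962 = 1029198 + 962 = 1030160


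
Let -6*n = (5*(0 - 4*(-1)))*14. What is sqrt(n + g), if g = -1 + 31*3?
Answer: 2*sqrt(102)/3 ≈ 6.7330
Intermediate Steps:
g = 92 (g = -1 + 93 = 92)
n = -140/3 (n = -5*(0 - 4*(-1))*14/6 = -5*(0 + 4)*14/6 = -5*4*14/6 = -10*14/3 = -1/6*280 = -140/3 ≈ -46.667)
sqrt(n + g) = sqrt(-140/3 + 92) = sqrt(136/3) = 2*sqrt(102)/3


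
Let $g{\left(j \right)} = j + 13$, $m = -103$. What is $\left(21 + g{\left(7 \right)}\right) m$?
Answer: $-4223$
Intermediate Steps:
$g{\left(j \right)} = 13 + j$
$\left(21 + g{\left(7 \right)}\right) m = \left(21 + \left(13 + 7\right)\right) \left(-103\right) = \left(21 + 20\right) \left(-103\right) = 41 \left(-103\right) = -4223$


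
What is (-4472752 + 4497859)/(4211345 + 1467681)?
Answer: 25107/5679026 ≈ 0.0044210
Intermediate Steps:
(-4472752 + 4497859)/(4211345 + 1467681) = 25107/5679026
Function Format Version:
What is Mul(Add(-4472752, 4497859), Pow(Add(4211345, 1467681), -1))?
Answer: Rational(25107, 5679026) ≈ 0.0044210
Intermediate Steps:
Mul(Add(-4472752, 4497859), Pow(Add(4211345, 1467681), -1)) = Mul(25107, Pow(5679026, -1)) = Mul(25107, Rational(1, 5679026)) = Rational(25107, 5679026)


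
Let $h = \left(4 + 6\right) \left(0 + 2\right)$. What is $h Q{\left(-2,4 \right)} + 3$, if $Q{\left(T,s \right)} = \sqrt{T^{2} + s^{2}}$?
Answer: $3 + 40 \sqrt{5} \approx 92.443$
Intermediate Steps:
$h = 20$ ($h = 10 \cdot 2 = 20$)
$h Q{\left(-2,4 \right)} + 3 = 20 \sqrt{\left(-2\right)^{2} + 4^{2}} + 3 = 20 \sqrt{4 + 16} + 3 = 20 \sqrt{20} + 3 = 20 \cdot 2 \sqrt{5} + 3 = 40 \sqrt{5} + 3 = 3 + 40 \sqrt{5}$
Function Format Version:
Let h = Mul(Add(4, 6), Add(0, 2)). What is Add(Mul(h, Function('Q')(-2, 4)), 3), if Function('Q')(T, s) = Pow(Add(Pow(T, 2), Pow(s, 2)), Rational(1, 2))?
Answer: Add(3, Mul(40, Pow(5, Rational(1, 2)))) ≈ 92.443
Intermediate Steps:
h = 20 (h = Mul(10, 2) = 20)
Add(Mul(h, Function('Q')(-2, 4)), 3) = Add(Mul(20, Pow(Add(Pow(-2, 2), Pow(4, 2)), Rational(1, 2))), 3) = Add(Mul(20, Pow(Add(4, 16), Rational(1, 2))), 3) = Add(Mul(20, Pow(20, Rational(1, 2))), 3) = Add(Mul(20, Mul(2, Pow(5, Rational(1, 2)))), 3) = Add(Mul(40, Pow(5, Rational(1, 2))), 3) = Add(3, Mul(40, Pow(5, Rational(1, 2))))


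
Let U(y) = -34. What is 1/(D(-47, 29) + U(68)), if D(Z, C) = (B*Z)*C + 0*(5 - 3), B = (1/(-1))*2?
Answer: 1/2692 ≈ 0.00037147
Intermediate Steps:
B = -2 (B = (1*(-1))*2 = -1*2 = -2)
D(Z, C) = -2*C*Z (D(Z, C) = (-2*Z)*C + 0*(5 - 3) = -2*C*Z + 0*2 = -2*C*Z + 0 = -2*C*Z)
1/(D(-47, 29) + U(68)) = 1/(-2*29*(-47) - 34) = 1/(2726 - 34) = 1/2692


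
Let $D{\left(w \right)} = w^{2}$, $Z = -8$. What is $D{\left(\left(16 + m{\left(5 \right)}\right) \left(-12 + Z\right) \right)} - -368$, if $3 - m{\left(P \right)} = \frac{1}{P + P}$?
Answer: $143252$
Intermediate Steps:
$m{\left(P \right)} = 3 - \frac{1}{2 P}$ ($m{\left(P \right)} = 3 - \frac{1}{P + P} = 3 - \frac{1}{2 P}$)
$D{\left(\left(16 + m{\left(5 \right)}\right) \left(-12 + Z\right) \right)} - -368 = \left(\left(16 + \left(3 - \frac{1}{2 \cdot 5}\right)\right) \left(-12 - 8\right)\right)^{2} - -368 = \left(\left(16 + \left(3 - \frac{1}{10}\right)\right) \left(-20\right)\right)^{2} + 368 = \left(\left(16 + \frac{29}{10}\right) \left(-20\right)\right)^{2} + 368 = \left(\frac{189}{10} \left(-20\right)\right)^{2} + 368 = \left(-378\right)^{2} + 368 = 142884 + 368 = 143252$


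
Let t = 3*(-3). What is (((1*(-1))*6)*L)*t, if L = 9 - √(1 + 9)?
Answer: 486 - 54*√10 ≈ 315.24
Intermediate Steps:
t = -9
L = 9 - √10 ≈ 5.8377
(((1*(-1))*6)*L)*t = (((1*(-1))*6)*(9 - √10))*(-9) = ((-1*6)*(9 - √10))*(-9) = -6*(9 - √10)*(-9) = (-54 + 6*√10)*(-9) = 486 - 54*√10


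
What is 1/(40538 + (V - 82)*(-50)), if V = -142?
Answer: 1/51738 ≈ 1.9328e-5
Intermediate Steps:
1/(40538 + (V - 82)*(-50)) = 1/(40538 + (-142 - 82)*(-50)) = 1/(40538 - 224*(-50)) = 1/(40538 + 11200) = 1/51738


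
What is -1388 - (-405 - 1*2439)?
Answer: 1456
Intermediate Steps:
-1388 - (-405 - 1*2439) = -1388 - (-405 - 2439) = -1388 - 1*(-2844) = -1388 + 2844 = 1456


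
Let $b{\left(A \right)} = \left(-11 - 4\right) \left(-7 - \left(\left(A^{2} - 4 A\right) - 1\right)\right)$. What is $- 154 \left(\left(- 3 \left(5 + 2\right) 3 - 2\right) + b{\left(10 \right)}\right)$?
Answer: $-142450$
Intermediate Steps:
$b{\left(A \right)} = 90 - 60 A + 15 A^{2}$ ($b{\left(A \right)} = - 15 \left(-7 - \left(-1 + A^{2} - 4 A\right)\right) = - 15 \left(-7 + \left(1 - A^{2} + 4 A\right)\right) = - 15 \left(-6 - A^{2} + 4 A\right) = 90 - 60 A + 15 A^{2}$)
$- 154 \left(\left(- 3 \left(5 + 2\right) 3 - 2\right) + b{\left(10 \right)}\right) = - 154 \left(\left(- 3 \left(5 + 2\right) 3 - 2\right) + \left(90 - 600 + 15 \cdot 10^{2}\right)\right) = - 154 \left(\left(- 3 \cdot 7 \cdot 3 - 2\right) + \left(90 - 600 + 15 \cdot 100\right)\right) = - 154 \left(\left(\left(-3\right) 21 - 2\right) + \left(90 - 600 + 1500\right)\right) = - 154 \left(\left(-63 - 2\right) + 990\right) = - 154 \left(-65 + 990\right) = \left(-154\right) 925 = -142450$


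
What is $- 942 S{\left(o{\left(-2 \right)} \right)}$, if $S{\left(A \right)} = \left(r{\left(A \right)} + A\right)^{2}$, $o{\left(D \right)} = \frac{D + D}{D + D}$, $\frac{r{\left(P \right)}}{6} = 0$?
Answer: $-942$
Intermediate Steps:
$r{\left(P \right)} = 0$ ($r{\left(P \right)} = 6 \cdot 0 = 0$)
$o{\left(D \right)} = 1$ ($o{\left(D \right)} = \frac{2 D}{2 D} = 2 D \frac{1}{2 D} = 1$)
$S{\left(A \right)} = A^{2}$ ($S{\left(A \right)} = \left(0 + A\right)^{2} = A^{2}$)
$- 942 S{\left(o{\left(-2 \right)} \right)} = - 942 \cdot 1^{2} = \left(-942\right) 1 = -942$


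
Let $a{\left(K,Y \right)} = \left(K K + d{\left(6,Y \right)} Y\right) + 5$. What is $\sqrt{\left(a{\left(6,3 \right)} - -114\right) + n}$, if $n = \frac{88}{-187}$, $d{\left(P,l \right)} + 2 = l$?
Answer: $\frac{\sqrt{45526}}{17} \approx 12.551$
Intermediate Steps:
$d{\left(P,l \right)} = -2 + l$
$a{\left(K,Y \right)} = 5 + K^{2} + Y \left(-2 + Y\right)$ ($a{\left(K,Y \right)} = \left(K K + \left(-2 + Y\right) Y\right) + 5 = \left(K^{2} + Y \left(-2 + Y\right)\right) + 5 = 5 + K^{2} + Y \left(-2 + Y\right)$)
$n = - \frac{8}{17}$ ($n = 88 \left(- \frac{1}{187}\right) = - \frac{8}{17} \approx -0.47059$)
$\sqrt{\left(a{\left(6,3 \right)} - -114\right) + n} = \sqrt{\left(\left(5 + 6^{2} + 3 \left(-2 + 3\right)\right) - -114\right) - \frac{8}{17}} = \sqrt{\left(\left(5 + 36 + 3 \cdot 1\right) + 114\right) - \frac{8}{17}} = \sqrt{\left(\left(5 + 36 + 3\right) + 114\right) - \frac{8}{17}} = \sqrt{\left(44 + 114\right) - \frac{8}{17}} = \sqrt{158 - \frac{8}{17}} = \sqrt{\frac{2678}{17}} = \frac{\sqrt{45526}}{17}$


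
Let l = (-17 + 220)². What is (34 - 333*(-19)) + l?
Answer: 47570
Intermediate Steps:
l = 41209 (l = 203² = 41209)
(34 - 333*(-19)) + l = (34 - 333*(-19)) + 41209 = (34 + 6327) + 41209 = 6361 + 41209 = 47570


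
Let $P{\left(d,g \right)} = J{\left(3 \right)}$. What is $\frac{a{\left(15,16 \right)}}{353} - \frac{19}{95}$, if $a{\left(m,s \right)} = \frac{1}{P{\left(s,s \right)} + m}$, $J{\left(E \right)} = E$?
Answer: $- \frac{6349}{31770} \approx -0.19984$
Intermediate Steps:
$P{\left(d,g \right)} = 3$
$a{\left(m,s \right)} = \frac{1}{3 + m}$
$\frac{a{\left(15,16 \right)}}{353} - \frac{19}{95} = \frac{1}{\left(3 + 15\right) 353} - \frac{19}{95} = \frac{1}{18} \cdot \frac{1}{353} - \frac{1}{5} = \frac{1}{6354} - \frac{1}{5} = - \frac{6349}{31770}$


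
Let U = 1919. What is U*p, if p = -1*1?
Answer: -1919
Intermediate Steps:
p = -1
U*p = 1919*(-1) = -1919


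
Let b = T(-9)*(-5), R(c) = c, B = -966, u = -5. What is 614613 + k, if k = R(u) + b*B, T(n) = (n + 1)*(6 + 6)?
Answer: 150928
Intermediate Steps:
T(n) = 12 + 12*n (T(n) = (1 + n)*12 = 12 + 12*n)
b = 480 (b = (12 + 12*(-9))*(-5) = (12 - 108)*(-5) = -96*(-5) = 480)
k = -463685 (k = -5 + 480*(-966) = -5 - 463680 = -463685)
614613 + k = 614613 - 463685 = 150928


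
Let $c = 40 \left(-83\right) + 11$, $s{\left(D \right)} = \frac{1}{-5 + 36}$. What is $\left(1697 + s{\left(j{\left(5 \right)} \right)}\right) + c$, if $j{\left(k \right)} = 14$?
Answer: $- \frac{49971}{31} \approx -1612.0$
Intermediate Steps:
$s{\left(D \right)} = \frac{1}{31}$
$c = -3309$ ($c = -3320 + 11 = -3309$)
$\left(1697 + s{\left(j{\left(5 \right)} \right)}\right) + c = \left(1697 + \frac{1}{31}\right) - 3309 = \frac{52608}{31} - 3309 = - \frac{49971}{31}$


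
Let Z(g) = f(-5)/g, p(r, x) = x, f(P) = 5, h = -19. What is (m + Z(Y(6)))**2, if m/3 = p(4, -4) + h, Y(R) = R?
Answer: 167281/36 ≈ 4646.7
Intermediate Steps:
m = -69 (m = 3*(-4 - 19) = 3*(-23) = -69)
Z(g) = 5/g
(m + Z(Y(6)))**2 = (-69 + 5/6)**2 = (-409/6)**2 = 167281/36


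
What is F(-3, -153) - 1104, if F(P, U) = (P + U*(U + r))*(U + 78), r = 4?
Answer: -1710654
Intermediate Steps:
F(P, U) = (78 + U)*(P + U*(4 + U)) (F(P, U) = (P + U*(U + 4))*(U + 78) = (P + U*(4 + U))*(78 + U) = (78 + U)*(P + U*(4 + U)))
F(-3, -153) - 1104 = ((-153)**3 + 78*(-3) + 82*(-153)**2 + 312*(-153) - 3*(-153)) - 1104 = (-3581577 - 234 + 82*23409 - 47736 + 459) - 1104 = (-3581577 - 234 + 1919538 - 47736 + 459) - 1104 = -1709550 - 1104 = -1710654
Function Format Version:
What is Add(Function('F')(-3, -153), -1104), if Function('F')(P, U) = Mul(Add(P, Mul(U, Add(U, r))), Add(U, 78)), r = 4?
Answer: -1710654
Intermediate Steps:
Function('F')(P, U) = Mul(Add(78, U), Add(P, Mul(U, Add(4, U)))) (Function('F')(P, U) = Mul(Add(P, Mul(U, Add(U, 4))), Add(U, 78)) = Mul(Add(P, Mul(U, Add(4, U))), Add(78, U)) = Mul(Add(78, U), Add(P, Mul(U, Add(4, U)))))
Add(Function('F')(-3, -153), -1104) = Add(Add(Pow(-153, 3), Mul(78, -3), Mul(82, Pow(-153, 2)), Mul(312, -153), Mul(-3, -153)), -1104) = Add(Add(-3581577, -234, Mul(82, 23409), -47736, 459), -1104) = Add(Add(-3581577, -234, 1919538, -47736, 459), -1104) = Add(-1709550, -1104) = -1710654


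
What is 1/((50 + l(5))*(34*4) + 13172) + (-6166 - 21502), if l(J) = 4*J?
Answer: -627842255/22692 ≈ -27668.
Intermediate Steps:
1/((50 + l(5))*(34*4) + 13172) + (-6166 - 21502) = 1/((50 + 4*5)*(34*4) + 13172) + (-6166 - 21502) = 1/((50 + 20)*136 + 13172) - 27668 = 1/(70*136 + 13172) - 27668 = 1/(9520 + 13172) - 27668 = 1/22692 - 27668 = -627842255/22692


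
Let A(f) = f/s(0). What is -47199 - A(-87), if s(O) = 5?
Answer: -235908/5 ≈ -47182.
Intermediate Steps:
A(f) = f/5
-47199 - A(-87) = -47199 - (-87)/5 = -47199 - 1*(-87/5) = -47199 + 87/5 = -235908/5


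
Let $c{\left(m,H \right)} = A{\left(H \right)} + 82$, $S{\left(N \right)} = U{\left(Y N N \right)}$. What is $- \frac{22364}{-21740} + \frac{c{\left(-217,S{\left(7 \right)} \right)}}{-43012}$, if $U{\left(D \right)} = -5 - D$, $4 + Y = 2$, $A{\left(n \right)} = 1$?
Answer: $\frac{240028987}{233770220} \approx 1.0268$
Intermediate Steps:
$Y = -2$ ($Y = -4 + 2 = -2$)
$S{\left(N \right)} = -5 + 2 N^{2}$ ($S{\left(N \right)} = -5 - - 2 N N = -5 - - 2 N^{2} = -5 + 2 N^{2}$)
$c{\left(m,H \right)} = 83$ ($c{\left(m,H \right)} = 1 + 82 = 83$)
$- \frac{22364}{-21740} + \frac{c{\left(-217,S{\left(7 \right)} \right)}}{-43012} = - \frac{22364}{-21740} + \frac{83}{-43012} = \left(-22364\right) \left(- \frac{1}{21740}\right) + 83 \left(- \frac{1}{43012}\right) = \frac{5591}{5435} - \frac{83}{43012} = \frac{240028987}{233770220}$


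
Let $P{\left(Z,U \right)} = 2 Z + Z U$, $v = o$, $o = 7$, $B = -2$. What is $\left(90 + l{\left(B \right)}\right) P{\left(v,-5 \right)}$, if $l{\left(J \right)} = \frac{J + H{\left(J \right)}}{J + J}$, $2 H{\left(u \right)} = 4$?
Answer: $-1890$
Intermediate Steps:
$v = 7$
$H{\left(u \right)} = 2$ ($H{\left(u \right)} = \frac{1}{2} \cdot 4 = 2$)
$P{\left(Z,U \right)} = 2 Z + U Z$
$l{\left(J \right)} = \frac{2 + J}{2 J}$ ($l{\left(J \right)} = \frac{J + 2}{J + J} = \frac{2 + J}{2 J}$)
$\left(90 + l{\left(B \right)}\right) P{\left(v,-5 \right)} = \left(90 + \frac{2 - 2}{2 \left(-2\right)}\right) 7 \left(2 - 5\right) = \left(90 + \frac{1}{2} \left(- \frac{1}{2}\right) 0\right) 7 \left(-3\right) = \left(90 + 0\right) \left(-21\right) = 90 \left(-21\right) = -1890$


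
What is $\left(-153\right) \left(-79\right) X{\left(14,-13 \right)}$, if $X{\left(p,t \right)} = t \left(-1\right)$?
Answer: $157131$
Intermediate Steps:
$X{\left(p,t \right)} = - t$
$\left(-153\right) \left(-79\right) X{\left(14,-13 \right)} = \left(-153\right) \left(-79\right) \left(\left(-1\right) \left(-13\right)\right) = 12087 \cdot 13 = 157131$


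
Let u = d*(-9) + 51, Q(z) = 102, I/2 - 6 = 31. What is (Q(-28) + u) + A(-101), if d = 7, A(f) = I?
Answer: 164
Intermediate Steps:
I = 74 (I = 12 + 2*31 = 12 + 62 = 74)
A(f) = 74
u = -12 (u = 7*(-9) + 51 = -63 + 51 = -12)
(Q(-28) + u) + A(-101) = (102 - 12) + 74 = 90 + 74 = 164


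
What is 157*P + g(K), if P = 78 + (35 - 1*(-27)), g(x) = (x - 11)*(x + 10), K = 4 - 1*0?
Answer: 21882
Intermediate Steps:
K = 4 (K = 4 + 0 = 4)
g(x) = (-11 + x)*(10 + x)
P = 140 (P = 78 + (35 + 27) = 78 + 62 = 140)
157*P + g(K) = 157*140 + (-110 + 4**2 - 1*4) = 21980 + (-110 + 16 - 4) = 21980 - 98 = 21882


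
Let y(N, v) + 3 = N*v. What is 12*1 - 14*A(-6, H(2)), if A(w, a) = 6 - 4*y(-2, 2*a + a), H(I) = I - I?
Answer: -240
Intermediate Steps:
y(N, v) = -3 + N*v
H(I) = 0
A(w, a) = 18 + 24*a (A(w, a) = 6 - 4*(-3 - 2*(2*a + a)) = 6 - 4*(-3 - 6*a) = 6 + (12 + 24*a) = 18 + 24*a)
12*1 - 14*A(-6, H(2)) = 12*1 - 14*(18 + 24*0) = 12 - 14*(18 + 0) = 12 - 14*18 = 12 - 252 = -240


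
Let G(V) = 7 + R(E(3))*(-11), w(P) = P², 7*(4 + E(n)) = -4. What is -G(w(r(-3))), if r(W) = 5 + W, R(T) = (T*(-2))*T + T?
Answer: -25335/49 ≈ -517.04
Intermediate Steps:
E(n) = -32/7 (E(n) = -4 + (⅐)*(-4) = -4 - 4/7 = -32/7)
R(T) = T - 2*T² (R(T) = (-2*T)*T + T = -2*T² + T = T - 2*T²)
G(V) = 25335/49 (G(V) = 7 - 32*(1 - 2*(-32/7))/7*(-11) = 7 - 32*(1 + 64/7)/7*(-11) = 7 - 32/7*71/7*(-11) = 7 - 2272/49*(-11) = 7 + 24992/49 = 25335/49)
-G(w(r(-3))) = -1*25335/49 = -25335/49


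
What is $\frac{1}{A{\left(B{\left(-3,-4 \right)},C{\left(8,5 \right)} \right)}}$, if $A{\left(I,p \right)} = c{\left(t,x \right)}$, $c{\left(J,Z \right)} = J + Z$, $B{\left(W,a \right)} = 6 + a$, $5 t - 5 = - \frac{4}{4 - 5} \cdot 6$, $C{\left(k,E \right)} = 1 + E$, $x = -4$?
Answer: $\frac{5}{9} \approx 0.55556$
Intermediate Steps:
$t = \frac{29}{5}$ ($t = 1 + \frac{- \frac{4}{4 - 5} \cdot 6}{5} = 1 + \frac{- \frac{4}{-1} \cdot 6}{5} = 1 + \frac{\left(-4\right) \left(-1\right) 6}{5} = 1 + \frac{4 \cdot 6}{5} = 1 + \frac{1}{5} \cdot 24 = 1 + \frac{24}{5} = \frac{29}{5} \approx 5.8$)
$A{\left(I,p \right)} = \frac{9}{5}$ ($A{\left(I,p \right)} = \frac{29}{5} - 4 = \frac{9}{5}$)
$\frac{1}{A{\left(B{\left(-3,-4 \right)},C{\left(8,5 \right)} \right)}} = \frac{1}{\frac{9}{5}} = \frac{5}{9}$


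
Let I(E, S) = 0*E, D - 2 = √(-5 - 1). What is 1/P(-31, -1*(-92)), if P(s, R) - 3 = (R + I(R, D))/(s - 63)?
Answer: 47/95 ≈ 0.49474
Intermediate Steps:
D = 2 + I*√6 (D = 2 + √(-5 - 1) = 2 + √(-6) = 2 + I*√6 ≈ 2.0 + 2.4495*I)
I(E, S) = 0
P(s, R) = 3 + R/(-63 + s) (P(s, R) = 3 + (R + 0)/(s - 63) = 3 + R/(-63 + s))
1/P(-31, -1*(-92)) = 1/((-189 - 1*(-92) + 3*(-31))/(-63 - 31)) = 1/((-189 + 92 - 93)/(-94)) = 1/(-1/94*(-190)) = 1/(95/47) = 47/95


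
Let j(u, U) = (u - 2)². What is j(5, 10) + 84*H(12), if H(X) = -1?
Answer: -75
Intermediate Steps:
j(u, U) = (-2 + u)²
j(5, 10) + 84*H(12) = (-2 + 5)² + 84*(-1) = 3² - 84 = 9 - 84 = -75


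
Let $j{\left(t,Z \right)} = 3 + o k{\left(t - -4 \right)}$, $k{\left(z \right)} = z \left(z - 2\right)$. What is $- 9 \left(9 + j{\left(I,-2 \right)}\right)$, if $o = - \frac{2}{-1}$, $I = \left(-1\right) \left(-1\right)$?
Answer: $-378$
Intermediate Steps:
$I = 1$
$o = 2$ ($o = \left(-2\right) \left(-1\right) = 2$)
$k{\left(z \right)} = z \left(-2 + z\right)$
$j{\left(t,Z \right)} = 3 + 2 \left(2 + t\right) \left(4 + t\right)$ ($j{\left(t,Z \right)} = 3 + 2 \left(t - -4\right) \left(-2 + \left(t - -4\right)\right) = 3 + 2 \left(t + 4\right) \left(-2 + \left(t + 4\right)\right) = 3 + 2 \left(4 + t\right) \left(-2 + \left(4 + t\right)\right) = 3 + 2 \left(4 + t\right) \left(2 + t\right) = 3 + 2 \left(2 + t\right) \left(4 + t\right)$)
$- 9 \left(9 + j{\left(I,-2 \right)}\right) = - 9 \left(9 + \left(3 + 2 \left(2 + 1\right) \left(4 + 1\right)\right)\right) = - 9 \left(9 + \left(3 + 2 \cdot 3 \cdot 5\right)\right) = - 9 \left(9 + \left(3 + 30\right)\right) = - 9 \left(9 + 33\right) = \left(-9\right) 42 = -378$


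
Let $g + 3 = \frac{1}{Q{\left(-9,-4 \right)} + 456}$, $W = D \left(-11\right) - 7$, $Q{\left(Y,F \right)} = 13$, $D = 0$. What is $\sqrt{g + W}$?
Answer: $\frac{3 i \sqrt{244349}}{469} \approx 3.1619 i$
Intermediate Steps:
$W = -7$ ($W = 0 \left(-11\right) - 7 = 0 - 7 = -7$)
$g = - \frac{1406}{469}$ ($g = -3 + \frac{1}{13 + 456} = -3 + \frac{1}{469} = - \frac{1406}{469} \approx -2.9979$)
$\sqrt{g + W} = \sqrt{- \frac{1406}{469} - 7} = \sqrt{- \frac{4689}{469}} = \frac{3 i \sqrt{244349}}{469}$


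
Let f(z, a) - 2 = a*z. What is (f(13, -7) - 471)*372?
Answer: -208320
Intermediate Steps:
f(z, a) = 2 + a*z
(f(13, -7) - 471)*372 = ((2 - 7*13) - 471)*372 = ((2 - 91) - 471)*372 = (-89 - 471)*372 = -560*372 = -208320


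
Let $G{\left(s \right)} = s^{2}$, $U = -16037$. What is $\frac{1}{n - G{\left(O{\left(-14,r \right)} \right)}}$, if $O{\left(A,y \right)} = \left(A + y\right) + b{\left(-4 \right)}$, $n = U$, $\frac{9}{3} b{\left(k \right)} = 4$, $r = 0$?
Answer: $- \frac{9}{145777} \approx -6.1738 \cdot 10^{-5}$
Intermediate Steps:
$b{\left(k \right)} = \frac{4}{3}$ ($b{\left(k \right)} = \frac{1}{3} \cdot 4 = \frac{4}{3}$)
$n = -16037$
$O{\left(A,y \right)} = \frac{4}{3} + A + y$ ($O{\left(A,y \right)} = \left(A + y\right) + \frac{4}{3} = \frac{4}{3} + A + y$)
$\frac{1}{n - G{\left(O{\left(-14,r \right)} \right)}} = \frac{1}{-16037 - \left(\frac{4}{3} - 14 + 0\right)^{2}} = \frac{1}{-16037 - \left(- \frac{38}{3}\right)^{2}} = \frac{1}{-16037 - \frac{1444}{9}} = \frac{1}{- \frac{145777}{9}} = - \frac{9}{145777}$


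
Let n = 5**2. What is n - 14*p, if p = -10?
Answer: 165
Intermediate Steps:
n = 25
n - 14*p = 25 - 14*(-10) = 25 + 140 = 165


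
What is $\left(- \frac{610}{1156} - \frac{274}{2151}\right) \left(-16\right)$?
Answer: $\frac{6515416}{621639} \approx 10.481$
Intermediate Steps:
$\left(- \frac{610}{1156} - \frac{274}{2151}\right) \left(-16\right) = \left(\left(-610\right) \frac{1}{1156} - \frac{274}{2151}\right) \left(-16\right) = \left(- \frac{305}{578} - \frac{274}{2151}\right) \left(-16\right) = \left(- \frac{814427}{1243278}\right) \left(-16\right) = \frac{6515416}{621639}$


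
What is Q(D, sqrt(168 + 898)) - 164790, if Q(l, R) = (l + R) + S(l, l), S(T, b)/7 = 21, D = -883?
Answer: -165526 + sqrt(1066) ≈ -1.6549e+5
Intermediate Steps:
S(T, b) = 147 (S(T, b) = 7*21 = 147)
Q(l, R) = 147 + R + l (Q(l, R) = (l + R) + 147 = (R + l) + 147 = 147 + R + l)
Q(D, sqrt(168 + 898)) - 164790 = (147 + sqrt(168 + 898) - 883) - 164790 = (147 + sqrt(1066) - 883) - 164790 = (-736 + sqrt(1066)) - 164790 = -165526 + sqrt(1066)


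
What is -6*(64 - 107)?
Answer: 258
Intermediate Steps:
-6*(64 - 107) = -6*(-43) = 258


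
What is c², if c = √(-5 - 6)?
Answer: -11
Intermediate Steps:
c = I*√11 (c = √(-11) = I*√11 ≈ 3.3166*I)
c² = (I*√11)² = -11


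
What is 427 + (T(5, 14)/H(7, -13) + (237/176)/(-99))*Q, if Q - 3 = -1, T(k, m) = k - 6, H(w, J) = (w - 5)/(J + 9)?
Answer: 1251545/2904 ≈ 430.97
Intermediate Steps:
H(w, J) = (-5 + w)/(9 + J)
T(k, m) = -6 + k
Q = 2 (Q = 3 - 1 = 2)
427 + (T(5, 14)/H(7, -13) + (237/176)/(-99))*Q = 427 + ((-6 + 5)/(((-5 + 7)/(9 - 13))) + (237/176)/(-99))*2 = 427 + (-1/(2/(-4)) + (237*(1/176))*(-1/99))*2 = 427 + (-1/((-¼*2)) + (237/176)*(-1/99))*2 = 427 + (-1/(-½) - 79/5808)*2 = 427 + (-1*(-2) - 79/5808)*2 = 427 + (2 - 79/5808)*2 = 427 + (11537/5808)*2 = 427 + 11537/2904 = 1251545/2904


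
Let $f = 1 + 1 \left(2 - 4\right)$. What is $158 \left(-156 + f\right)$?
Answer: $-24806$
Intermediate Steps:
$f = -1$ ($f = 1 + 1 \left(-2\right) = 1 - 2 = -1$)
$158 \left(-156 + f\right) = 158 \left(-156 - 1\right) = 158 \left(-157\right) = -24806$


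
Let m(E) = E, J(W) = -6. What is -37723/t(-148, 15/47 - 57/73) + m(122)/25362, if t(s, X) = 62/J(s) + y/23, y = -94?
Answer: 33007270742/12617595 ≈ 2616.0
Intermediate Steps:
t(s, X) = -995/69 (t(s, X) = 62/(-6) - 94/23 = 62*(-1/6) - 94*1/23 = -31/3 - 94/23 = -995/69)
-37723/t(-148, 15/47 - 57/73) + m(122)/25362 = -37723/(-995/69) + 122/25362 = -37723*(-69/995) + 122*(1/25362) = 2602887/995 + 61/12681 = 33007270742/12617595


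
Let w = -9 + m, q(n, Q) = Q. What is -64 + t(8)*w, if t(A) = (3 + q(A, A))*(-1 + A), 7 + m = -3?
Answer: -1527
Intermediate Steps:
m = -10 (m = -7 - 3 = -10)
t(A) = (-1 + A)*(3 + A) (t(A) = (3 + A)*(-1 + A) = (-1 + A)*(3 + A))
w = -19 (w = -9 - 10 = -19)
-64 + t(8)*w = -64 + (-3 + 8**2 + 2*8)*(-19) = -64 + (-3 + 64 + 16)*(-19) = -64 + 77*(-19) = -64 - 1463 = -1527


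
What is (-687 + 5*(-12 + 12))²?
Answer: 471969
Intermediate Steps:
(-687 + 5*(-12 + 12))² = (-687 + 5*0)² = (-687 + 0)² = (-687)² = 471969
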